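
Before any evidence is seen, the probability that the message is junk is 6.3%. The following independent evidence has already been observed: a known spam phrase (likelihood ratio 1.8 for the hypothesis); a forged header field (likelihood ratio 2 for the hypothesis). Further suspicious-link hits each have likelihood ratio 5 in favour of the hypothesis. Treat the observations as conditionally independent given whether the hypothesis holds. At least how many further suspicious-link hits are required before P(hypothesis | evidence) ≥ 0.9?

Prior odds = 0.063/0.937 = 63/937.
Combined Bayes factor of the evidence already in hand = 1.8 × 2 = 3.6.
Odds after that evidence = (63/937) × 3.6 = 1134/4685.
Target odds = 0.9/0.1 = 9.
Need 5ⁿ ≥ 9 ÷ (1134/4685) = 4685/126.
5² = 25 falls short of 4685/126 but 5³ = 125 reaches it, so n = 3.

3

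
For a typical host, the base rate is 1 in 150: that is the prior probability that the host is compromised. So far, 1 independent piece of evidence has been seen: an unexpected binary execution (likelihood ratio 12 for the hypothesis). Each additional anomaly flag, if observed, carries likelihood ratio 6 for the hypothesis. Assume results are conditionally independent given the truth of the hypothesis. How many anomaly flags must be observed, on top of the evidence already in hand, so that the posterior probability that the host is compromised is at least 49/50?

Prior odds = (1/150)/(149/150) = 1/149.
Bayes factor of the evidence already in hand = 12.
Odds after that evidence = (1/149) × 12 = 12/149.
Target odds = 0.98/0.02 = 49.
Need 6ⁿ ≥ 49 ÷ (12/149) = 7301/12.
6³ = 216 falls short of 7301/12 but 6⁴ = 1296 reaches it, so n = 4.

4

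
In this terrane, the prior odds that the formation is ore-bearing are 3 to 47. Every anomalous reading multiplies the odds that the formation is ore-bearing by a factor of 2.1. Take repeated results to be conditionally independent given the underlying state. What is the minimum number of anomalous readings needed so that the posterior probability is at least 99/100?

Prior odds = 3/47.
Likelihood ratio per anomalous reading = 2.1.
Target posterior odds = 0.99/0.01 = 99.
Require 2.1ⁿ ≥ 99 ÷ (3/47) = 1551.
2.1⁹ ≈794.28 falls short of 1551 but 2.1¹⁰ ≈1667.99 reaches it, so n = 10.

10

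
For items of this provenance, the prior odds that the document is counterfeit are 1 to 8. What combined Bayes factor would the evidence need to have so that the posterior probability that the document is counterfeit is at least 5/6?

Prior odds = 0.125.
Target odds = (5/6)/(1/6) = 5.
Required Bayes factor = 5 ÷ 0.125 = 40.

40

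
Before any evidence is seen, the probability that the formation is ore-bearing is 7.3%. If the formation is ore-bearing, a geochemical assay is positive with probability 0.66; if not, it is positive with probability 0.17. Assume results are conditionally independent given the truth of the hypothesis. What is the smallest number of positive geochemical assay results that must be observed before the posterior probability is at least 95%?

5

Prior odds = 0.073/0.927 = 73/927.
Likelihood ratio of a positive = 0.66/0.17 = 66/17.
Target posterior odds = 0.95/0.05 = 19.
Need (73/927) × (66/17)ⁿ ≥ 19, i.e. (66/17)ⁿ ≥ 17613/73.
(66/17)⁴ = 18974736/83521 falls short of 17613/73 but (66/17)⁵ ≈882.013 reaches it, so n = 5.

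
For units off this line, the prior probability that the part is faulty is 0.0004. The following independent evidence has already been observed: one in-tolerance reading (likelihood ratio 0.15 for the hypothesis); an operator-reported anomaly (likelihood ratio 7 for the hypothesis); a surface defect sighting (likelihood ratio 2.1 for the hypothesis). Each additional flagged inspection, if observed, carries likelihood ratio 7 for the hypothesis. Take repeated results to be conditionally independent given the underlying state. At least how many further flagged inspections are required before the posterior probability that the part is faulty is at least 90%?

5

Prior odds = 0.0004/0.9996 = 1/2499.
Combined Bayes factor of the evidence already in hand = 0.15 × 7 × 2.1 = 2.205.
Odds after that evidence = (1/2499) × 2.205 = 3/3400.
Target odds = 0.9/0.1 = 9.
Need 7ⁿ ≥ 9 ÷ (3/3400) = 10200.
7⁴ = 2401 falls short of 10200 but 7⁵ = 16807 reaches it, so n = 5.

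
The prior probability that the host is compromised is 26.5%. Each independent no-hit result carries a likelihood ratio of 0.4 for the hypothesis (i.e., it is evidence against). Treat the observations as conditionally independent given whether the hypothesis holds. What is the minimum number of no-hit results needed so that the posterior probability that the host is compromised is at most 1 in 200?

Prior odds = 0.265/0.735 = 53/147.
Likelihood ratio per no-hit result = 0.4.
Target odds: 0.005 ÷ 0.995 = 1/199.
Need (53/147) × 0.4ⁿ ≤ 1/199, i.e. 0.4ⁿ ≤ 147/10547.
0.4⁴ = 0.0256 is still above 147/10547 but 0.4⁵ = 0.01024 is at or below it, so n = 5.

5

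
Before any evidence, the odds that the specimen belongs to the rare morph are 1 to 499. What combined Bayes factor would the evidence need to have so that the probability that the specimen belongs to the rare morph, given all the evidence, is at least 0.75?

1497

Prior odds = 1/499.
Target odds = 0.75/0.25 = 3.
Required Bayes factor = 3 ÷ (1/499) = 1497.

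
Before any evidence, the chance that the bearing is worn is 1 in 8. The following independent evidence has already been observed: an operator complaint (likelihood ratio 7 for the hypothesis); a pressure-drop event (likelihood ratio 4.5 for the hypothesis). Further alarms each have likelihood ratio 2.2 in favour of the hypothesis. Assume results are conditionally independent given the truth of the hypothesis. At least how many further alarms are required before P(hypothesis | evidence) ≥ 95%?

Prior odds = 0.125/0.875 = 1/7.
Combined Bayes factor of the evidence already in hand = 7 × 4.5 = 31.5.
Odds after that evidence = (1/7) × 31.5 = 4.5.
Target odds = 0.95/0.05 = 19.
Need 2.2ⁿ ≥ 19 ÷ 4.5 = 38/9.
2.2¹ = 2.2 falls short of 38/9 but 2.2² = 4.84 reaches it, so n = 2.

2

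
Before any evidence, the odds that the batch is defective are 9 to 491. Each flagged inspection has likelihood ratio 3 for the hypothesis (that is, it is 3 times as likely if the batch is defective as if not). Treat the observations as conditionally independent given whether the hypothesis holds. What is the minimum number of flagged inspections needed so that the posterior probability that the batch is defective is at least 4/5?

5

Prior odds = 9/491.
Likelihood ratio per flagged inspection = 3.
Target posterior odds = 0.8/0.2 = 4.
Require 3ⁿ ≥ 4 ÷ (9/491) = 1964/9.
3⁴ = 81 falls short of 1964/9 but 3⁵ = 243 reaches it, so n = 5.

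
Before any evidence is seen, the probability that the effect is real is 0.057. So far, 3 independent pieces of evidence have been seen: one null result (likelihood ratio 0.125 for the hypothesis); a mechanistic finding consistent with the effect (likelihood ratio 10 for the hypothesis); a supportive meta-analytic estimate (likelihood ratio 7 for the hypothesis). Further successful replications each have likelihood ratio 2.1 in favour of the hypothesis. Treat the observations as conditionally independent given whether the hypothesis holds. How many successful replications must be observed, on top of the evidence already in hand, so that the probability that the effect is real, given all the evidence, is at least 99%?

Prior odds = 0.057/0.943 = 57/943.
Combined Bayes factor of the evidence already in hand = 0.125 × 10 × 7 = 8.75.
Odds after that evidence = (57/943) × 8.75 = 1995/3772.
Target odds = 0.99/0.01 = 99.
Need 2.1ⁿ ≥ 99 ÷ (1995/3772) = 124476/665.
2.1⁷ ≈180.109 falls short of 124476/665 but 2.1⁸ ≈378.229 reaches it, so n = 8.

8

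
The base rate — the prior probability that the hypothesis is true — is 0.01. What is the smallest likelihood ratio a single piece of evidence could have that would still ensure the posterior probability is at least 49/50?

Prior odds = 0.01/0.99 = 1/99.
Target odds = 0.98/0.02 = 49.
Required Bayes factor = 49 ÷ (1/99) = 4851.

4851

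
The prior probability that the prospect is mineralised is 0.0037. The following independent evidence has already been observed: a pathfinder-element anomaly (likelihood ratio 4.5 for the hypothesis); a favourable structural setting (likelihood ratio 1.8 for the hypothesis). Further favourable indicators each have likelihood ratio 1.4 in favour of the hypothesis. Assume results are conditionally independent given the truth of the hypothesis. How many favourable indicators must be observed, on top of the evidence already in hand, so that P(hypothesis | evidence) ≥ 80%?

15

Prior odds = 0.0037/0.9963 = 37/9963.
Combined Bayes factor of the evidence already in hand = 4.5 × 1.8 = 8.1.
Odds after that evidence = (37/9963) × 8.1 = 37/1230.
Target odds = 0.8/0.2 = 4.
Need 1.4ⁿ ≥ 4 ÷ (37/1230) = 4920/37.
1.4¹⁴ ≈111.12 falls short of 4920/37 but 1.4¹⁵ ≈155.568 reaches it, so n = 15.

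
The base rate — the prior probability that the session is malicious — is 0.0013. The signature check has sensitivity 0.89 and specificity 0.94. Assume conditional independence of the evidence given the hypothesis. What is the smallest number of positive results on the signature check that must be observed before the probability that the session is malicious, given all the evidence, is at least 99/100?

Prior odds: 0.0013 ÷ 0.9987 = 13/9987.
False-positive rate = 1 − 0.94 = 0.06; likelihood ratio of a positive = 0.89/0.06 = 89/6.
Target posterior odds = 0.99/0.01 = 99.
Require (89/6)ⁿ ≥ 99 ÷ (13/9987) = 988713/13.
(89/6)⁴ = 62742241/1296 falls short of 988713/13 but (89/6)⁵ ≈718115 reaches it, so n = 5.

5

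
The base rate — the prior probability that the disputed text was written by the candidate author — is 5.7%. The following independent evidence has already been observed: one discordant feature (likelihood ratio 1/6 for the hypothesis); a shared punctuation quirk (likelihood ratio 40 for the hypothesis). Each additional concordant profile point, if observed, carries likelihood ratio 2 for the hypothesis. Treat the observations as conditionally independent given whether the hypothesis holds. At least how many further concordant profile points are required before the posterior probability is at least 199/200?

9

Prior odds = 0.057/0.943 = 57/943.
Combined Bayes factor of the evidence already in hand = (1/6) × 40 = 20/3.
Odds after that evidence = (57/943) × 20/3 = 380/943.
Target odds = 0.995/0.005 = 199.
Need 2ⁿ ≥ 199 ÷ (380/943) = 187657/380.
2⁸ = 256 falls short of 187657/380 but 2⁹ = 512 reaches it, so n = 9.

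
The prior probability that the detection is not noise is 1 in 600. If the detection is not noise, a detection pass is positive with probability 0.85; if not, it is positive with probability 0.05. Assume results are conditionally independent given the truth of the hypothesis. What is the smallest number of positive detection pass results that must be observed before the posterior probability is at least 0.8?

Prior odds = (1/600)/(599/600) = 1/599.
Likelihood ratio of a positive = 0.85/0.05 = 17.
Target odds: 0.8 ÷ 0.2 = 4.
Require 17ⁿ ≥ 4 ÷ (1/599) = 2396.
17² = 289 falls short of 2396 but 17³ = 4913 reaches it, so n = 3.

3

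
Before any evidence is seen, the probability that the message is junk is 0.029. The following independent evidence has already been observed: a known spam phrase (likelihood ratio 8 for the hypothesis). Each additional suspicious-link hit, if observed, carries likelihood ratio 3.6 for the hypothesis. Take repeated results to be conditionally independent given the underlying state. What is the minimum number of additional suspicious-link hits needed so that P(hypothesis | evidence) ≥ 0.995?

6

Prior odds = 0.029/0.971 = 29/971.
Bayes factor of the evidence already in hand = 8.
Odds after that evidence = (29/971) × 8 = 232/971.
Target odds = 0.995/0.005 = 199.
Need 3.6ⁿ ≥ 199 ÷ (232/971) = 193229/232.
3.6⁵ = 604.66176 falls short of 193229/232 but 3.6⁶ = 34012224/15625 reaches it, so n = 6.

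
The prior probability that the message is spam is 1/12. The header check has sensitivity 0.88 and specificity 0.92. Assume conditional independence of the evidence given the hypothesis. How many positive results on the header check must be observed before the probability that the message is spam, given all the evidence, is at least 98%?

3

Prior odds: (1/12) ÷ (11/12) = 1/11.
False-positive rate = 1 − 0.92 = 0.08; likelihood ratio of a positive = 0.88/0.08 = 11.
Target odds: 0.98 ÷ 0.02 = 49.
Need (1/11) × 11ⁿ ≥ 49, i.e. 11ⁿ ≥ 539.
11² = 121 falls short of 539 but 11³ = 1331 reaches it, so n = 3.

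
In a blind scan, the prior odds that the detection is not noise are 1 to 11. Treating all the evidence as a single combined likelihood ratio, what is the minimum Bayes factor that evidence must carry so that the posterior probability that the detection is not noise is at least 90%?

99

Prior odds = 1/11.
Target odds = 0.9/0.1 = 9.
Required Bayes factor = 9 ÷ (1/11) = 99.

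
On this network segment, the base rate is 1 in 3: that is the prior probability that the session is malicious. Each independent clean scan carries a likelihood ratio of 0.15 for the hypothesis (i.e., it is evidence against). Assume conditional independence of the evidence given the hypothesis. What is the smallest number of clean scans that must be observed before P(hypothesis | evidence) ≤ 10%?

1

Prior odds = (1/3)/(2/3) = 0.5.
Likelihood ratio per clean scan = 0.15.
Target odds: 0.1 ÷ 0.9 = 1/9.
Need 0.5 × 0.15ⁿ ≤ 1/9, i.e. 0.15ⁿ ≤ 2/9.
0.15¹ = 0.15, which is already at or below the required 2/9; so n = 1.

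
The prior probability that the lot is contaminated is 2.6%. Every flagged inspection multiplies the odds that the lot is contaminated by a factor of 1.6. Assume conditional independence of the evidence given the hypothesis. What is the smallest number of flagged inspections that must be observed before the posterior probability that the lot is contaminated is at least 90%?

Prior odds: 0.026 ÷ 0.974 = 13/487.
Likelihood ratio per flagged inspection = 1.6.
Target posterior odds = 0.9/0.1 = 9.
Need (13/487) × 1.6ⁿ ≥ 9, i.e. 1.6ⁿ ≥ 4383/13.
1.6¹² ≈281.475 falls short of 4383/13 but 1.6¹³ ≈450.36 reaches it, so n = 13.

13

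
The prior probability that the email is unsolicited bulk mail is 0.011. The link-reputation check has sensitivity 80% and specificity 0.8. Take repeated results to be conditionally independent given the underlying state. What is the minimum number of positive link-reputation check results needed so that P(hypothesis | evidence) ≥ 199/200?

Prior odds: 0.011 ÷ 0.989 = 11/989.
False-positive rate = 1 − 0.8 = 0.2; likelihood ratio of a positive = 0.8/0.2 = 4.
Target odds: 0.995 ÷ 0.005 = 199.
Require 4ⁿ ≥ 199 ÷ (11/989) = 196811/11.
4⁷ = 16384 falls short of 196811/11 but 4⁸ = 65536 reaches it, so n = 8.

8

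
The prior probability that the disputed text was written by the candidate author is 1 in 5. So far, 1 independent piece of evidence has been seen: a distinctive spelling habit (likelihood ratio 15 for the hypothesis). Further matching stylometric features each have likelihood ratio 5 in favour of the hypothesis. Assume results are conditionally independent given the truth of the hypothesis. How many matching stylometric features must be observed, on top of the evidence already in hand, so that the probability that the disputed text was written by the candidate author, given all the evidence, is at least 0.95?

2

Prior odds = 0.2/0.8 = 0.25.
Bayes factor of the evidence already in hand = 15.
Odds after that evidence = 0.25 × 15 = 3.75.
Target odds = 0.95/0.05 = 19.
Need 5ⁿ ≥ 19 ÷ 3.75 = 76/15.
5¹ = 5 falls short of 76/15 but 5² = 25 reaches it, so n = 2.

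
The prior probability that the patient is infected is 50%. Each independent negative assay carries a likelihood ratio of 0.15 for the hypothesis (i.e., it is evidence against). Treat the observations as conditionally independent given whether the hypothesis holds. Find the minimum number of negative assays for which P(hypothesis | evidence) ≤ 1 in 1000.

Prior odds = 0.5/0.5 = 1.
Likelihood ratio per negative assay = 0.15.
Target posterior odds = 0.001/0.999 = 1/999.
Need 1 × 0.15ⁿ ≤ 1/999, i.e. 0.15ⁿ ≤ 1/999.
0.15³ = 0.003375 is still above 1/999 but 0.15⁴ = 81/160000 is at or below it, so n = 4.

4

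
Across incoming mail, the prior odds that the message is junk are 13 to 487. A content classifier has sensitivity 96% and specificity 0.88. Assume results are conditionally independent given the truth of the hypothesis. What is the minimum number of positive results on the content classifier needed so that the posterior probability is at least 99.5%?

Prior odds = 13/487.
False-positive rate = 1 − 0.88 = 0.12; likelihood ratio of a positive = 0.96/0.12 = 8.
Target posterior odds = 0.995/0.005 = 199.
Need (13/487) × 8ⁿ ≥ 199, i.e. 8ⁿ ≥ 96913/13.
8⁴ = 4096 falls short of 96913/13 but 8⁵ = 32768 reaches it, so n = 5.

5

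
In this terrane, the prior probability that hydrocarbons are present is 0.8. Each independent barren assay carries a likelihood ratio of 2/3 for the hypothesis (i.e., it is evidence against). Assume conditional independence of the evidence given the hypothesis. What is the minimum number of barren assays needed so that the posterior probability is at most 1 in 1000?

Prior odds = 0.8/0.2 = 4.
Likelihood ratio per barren assay = 2/3.
Target posterior odds = 0.001/0.999 = 1/999.
Require (2/3)ⁿ ≤ 1/999 ÷ 4 = 1/3996.
(2/3)²⁰ ≈0.000300729 is still above 1/3996 but (2/3)²¹ ≈0.000200486 is at or below it, so n = 21.

21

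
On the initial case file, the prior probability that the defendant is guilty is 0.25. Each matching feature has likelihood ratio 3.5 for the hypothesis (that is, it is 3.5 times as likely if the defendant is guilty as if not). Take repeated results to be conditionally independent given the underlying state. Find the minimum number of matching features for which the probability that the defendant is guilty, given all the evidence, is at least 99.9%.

Prior odds = 0.25/0.75 = 1/3.
Likelihood ratio per matching feature = 3.5.
Target posterior odds = 0.999/0.001 = 999.
Require 3.5ⁿ ≥ 999 ÷ (1/3) = 2997.
3.5⁶ = 1838.265625 falls short of 2997 but 3.5⁷ = 823543/128 reaches it, so n = 7.

7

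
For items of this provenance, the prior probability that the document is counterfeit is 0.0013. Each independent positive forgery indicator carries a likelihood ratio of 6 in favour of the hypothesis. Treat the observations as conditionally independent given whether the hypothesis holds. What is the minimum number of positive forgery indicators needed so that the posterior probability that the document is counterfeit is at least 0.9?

Prior odds: 0.0013 ÷ 0.9987 = 13/9987.
Likelihood ratio per positive forgery indicator = 6.
Target posterior odds = 0.9/0.1 = 9.
Need (13/9987) × 6ⁿ ≥ 9, i.e. 6ⁿ ≥ 89883/13.
6⁴ = 1296 falls short of 89883/13 but 6⁵ = 7776 reaches it, so n = 5.

5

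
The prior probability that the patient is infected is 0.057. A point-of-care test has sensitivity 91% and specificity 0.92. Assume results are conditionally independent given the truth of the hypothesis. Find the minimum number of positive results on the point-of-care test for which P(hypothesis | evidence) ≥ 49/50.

3

Prior odds = 0.057/0.943 = 57/943.
False-positive rate = 1 − 0.92 = 0.08; likelihood ratio of a positive = 0.91/0.08 = 11.375.
Target odds: 0.98 ÷ 0.02 = 49.
Need (57/943) × 11.375ⁿ ≥ 49, i.e. 11.375ⁿ ≥ 46207/57.
11.375² = 129.390625 falls short of 46207/57 but 11.375³ = 753571/512 reaches it, so n = 3.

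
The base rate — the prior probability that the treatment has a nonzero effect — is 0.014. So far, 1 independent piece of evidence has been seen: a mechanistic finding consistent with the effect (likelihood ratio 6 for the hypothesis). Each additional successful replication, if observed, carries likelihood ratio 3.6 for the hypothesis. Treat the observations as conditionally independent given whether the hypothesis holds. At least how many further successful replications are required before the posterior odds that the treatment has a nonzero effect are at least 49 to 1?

Prior odds = 0.014/0.986 = 7/493.
Bayes factor of the evidence already in hand = 6.
Odds after that evidence = (7/493) × 6 = 42/493.
Target odds = 49.
Need 3.6ⁿ ≥ 49 ÷ (42/493) = 3451/6.
3.6⁴ = 167.9616 falls short of 3451/6 but 3.6⁵ = 604.66176 reaches it, so n = 5.

5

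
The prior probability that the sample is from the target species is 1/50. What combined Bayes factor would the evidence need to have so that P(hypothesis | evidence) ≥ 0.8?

Prior odds = 0.02/0.98 = 1/49.
Target odds = 0.8/0.2 = 4.
Required Bayes factor = 4 ÷ (1/49) = 196.

196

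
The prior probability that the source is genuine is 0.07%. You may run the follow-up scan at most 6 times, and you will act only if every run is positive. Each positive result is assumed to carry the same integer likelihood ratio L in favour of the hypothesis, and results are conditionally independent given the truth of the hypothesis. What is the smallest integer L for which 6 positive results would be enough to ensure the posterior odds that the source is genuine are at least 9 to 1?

5

Prior odds = 0.0007/0.9993 = 7/9993.
Target odds = 9.
Need L⁶ ≥ 9 ÷ (7/9993) = 89937/7.
4⁶ = 4096 < 89937/7 ≤ 15625 = 5⁶, so L = 5.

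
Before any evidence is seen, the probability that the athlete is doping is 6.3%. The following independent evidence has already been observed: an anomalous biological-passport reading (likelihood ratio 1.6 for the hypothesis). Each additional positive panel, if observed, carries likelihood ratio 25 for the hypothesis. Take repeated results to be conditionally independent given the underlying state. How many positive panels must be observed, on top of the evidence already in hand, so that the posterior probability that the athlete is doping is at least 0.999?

3

Prior odds = 0.063/0.937 = 63/937.
Bayes factor of the evidence already in hand = 1.6.
Odds after that evidence = (63/937) × 1.6 = 504/4685.
Target odds = 0.999/0.001 = 999.
Need 25ⁿ ≥ 999 ÷ (504/4685) = 520035/56.
25² = 625 falls short of 520035/56 but 25³ = 15625 reaches it, so n = 3.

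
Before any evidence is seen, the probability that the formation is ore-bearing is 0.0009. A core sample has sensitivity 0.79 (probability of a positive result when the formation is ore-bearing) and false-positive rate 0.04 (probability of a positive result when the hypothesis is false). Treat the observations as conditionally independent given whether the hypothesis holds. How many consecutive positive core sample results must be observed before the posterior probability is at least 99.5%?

Prior odds = 0.0009/0.9991 = 9/9991.
Likelihood ratio of a positive result = 0.79/0.04 = 19.75.
Target odds: 0.995 ÷ 0.005 = 199.
Need (9/9991) × 19.75ⁿ ≥ 199, i.e. 19.75ⁿ ≥ 1988209/9.
19.75⁴ = 38950081/256 falls short of 1988209/9 but 19.75⁵ ≈3.00494e+06 reaches it, so n = 5.

5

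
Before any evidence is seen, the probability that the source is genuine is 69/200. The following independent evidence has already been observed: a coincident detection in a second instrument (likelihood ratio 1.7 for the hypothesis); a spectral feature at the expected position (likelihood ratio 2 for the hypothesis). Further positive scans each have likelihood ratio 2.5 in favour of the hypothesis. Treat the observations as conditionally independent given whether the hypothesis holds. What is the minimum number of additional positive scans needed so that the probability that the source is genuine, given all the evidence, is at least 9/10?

Prior odds = 0.345/0.655 = 69/131.
Combined Bayes factor of the evidence already in hand = 1.7 × 2 = 3.4.
Odds after that evidence = (69/131) × 3.4 = 1173/655.
Target odds = 0.9/0.1 = 9.
Need 2.5ⁿ ≥ 9 ÷ (1173/655) = 1965/391.
2.5¹ = 2.5 falls short of 1965/391 but 2.5² = 6.25 reaches it, so n = 2.

2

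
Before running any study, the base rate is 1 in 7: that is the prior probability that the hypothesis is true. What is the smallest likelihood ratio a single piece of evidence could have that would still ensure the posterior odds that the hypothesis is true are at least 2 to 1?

12

Prior odds = (1/7)/(6/7) = 1/6.
Target odds = 2.
Required Bayes factor = 2 ÷ (1/6) = 12.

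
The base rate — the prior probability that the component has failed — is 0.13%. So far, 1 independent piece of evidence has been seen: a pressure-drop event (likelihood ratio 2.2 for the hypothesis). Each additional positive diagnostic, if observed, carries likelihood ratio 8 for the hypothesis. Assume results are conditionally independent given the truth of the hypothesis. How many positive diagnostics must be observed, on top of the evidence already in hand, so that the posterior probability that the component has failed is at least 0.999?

7

Prior odds = 0.0013/0.9987 = 13/9987.
Bayes factor of the evidence already in hand = 2.2.
Odds after that evidence = (13/9987) × 2.2 = 143/49935.
Target odds = 0.999/0.001 = 999.
Need 8ⁿ ≥ 999 ÷ (143/49935) = 49885065/143.
8⁶ = 262144 falls short of 49885065/143 but 8⁷ = 2097152 reaches it, so n = 7.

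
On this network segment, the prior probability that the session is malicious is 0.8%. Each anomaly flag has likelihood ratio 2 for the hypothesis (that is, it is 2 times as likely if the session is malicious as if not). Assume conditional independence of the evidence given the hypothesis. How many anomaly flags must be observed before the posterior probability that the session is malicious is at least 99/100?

14

Prior odds = 0.008/0.992 = 1/124.
Likelihood ratio per anomaly flag = 2.
Target posterior odds = 0.99/0.01 = 99.
Require 2ⁿ ≥ 99 ÷ (1/124) = 12276.
2¹³ = 8192 falls short of 12276 but 2¹⁴ = 16384 reaches it, so n = 14.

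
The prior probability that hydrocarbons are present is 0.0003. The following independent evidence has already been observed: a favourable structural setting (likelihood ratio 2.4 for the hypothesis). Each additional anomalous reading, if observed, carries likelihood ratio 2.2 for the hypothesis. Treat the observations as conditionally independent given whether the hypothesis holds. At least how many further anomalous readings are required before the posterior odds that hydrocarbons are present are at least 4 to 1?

Prior odds = 0.0003/0.9997 = 3/9997.
Bayes factor of the evidence already in hand = 2.4.
Odds after that evidence = (3/9997) × 2.4 = 36/49985.
Target odds = 4.
Need 2.2ⁿ ≥ 4 ÷ (36/49985) = 49985/9.
2.2¹⁰ ≈2655.99 falls short of 49985/9 but 2.2¹¹ ≈5843.18 reaches it, so n = 11.

11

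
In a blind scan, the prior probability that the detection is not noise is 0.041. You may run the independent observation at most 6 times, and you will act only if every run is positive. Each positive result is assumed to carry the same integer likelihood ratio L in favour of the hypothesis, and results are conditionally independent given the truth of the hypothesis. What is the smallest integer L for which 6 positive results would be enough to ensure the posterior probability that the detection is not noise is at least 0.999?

Prior odds = 0.041/0.959 = 41/959.
Target odds = 0.999/0.001 = 999.
Need L⁶ ≥ 999 ÷ (41/959) = 958041/41.
5⁶ = 15625 < 958041/41 ≤ 46656 = 6⁶, so L = 6.

6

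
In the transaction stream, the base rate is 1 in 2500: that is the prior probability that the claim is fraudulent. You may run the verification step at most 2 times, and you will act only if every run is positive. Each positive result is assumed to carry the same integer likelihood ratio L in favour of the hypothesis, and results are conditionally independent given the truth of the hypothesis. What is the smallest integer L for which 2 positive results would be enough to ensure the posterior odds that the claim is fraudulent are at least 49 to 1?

Prior odds = 0.0004/0.9996 = 1/2499.
Target odds = 49.
Need L² ≥ 49 ÷ (1/2499) = 122451.
349² = 121801 < 122451 ≤ 122500 = 350², so L = 350.

350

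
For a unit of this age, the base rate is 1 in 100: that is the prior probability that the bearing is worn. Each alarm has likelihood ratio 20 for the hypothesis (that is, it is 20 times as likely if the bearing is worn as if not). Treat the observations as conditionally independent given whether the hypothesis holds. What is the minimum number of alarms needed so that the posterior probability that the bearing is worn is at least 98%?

3

Prior odds: 0.01 ÷ 0.99 = 1/99.
Likelihood ratio per alarm = 20.
Target posterior odds = 0.98/0.02 = 49.
Require 20ⁿ ≥ 49 ÷ (1/99) = 4851.
20² = 400 falls short of 4851 but 20³ = 8000 reaches it, so n = 3.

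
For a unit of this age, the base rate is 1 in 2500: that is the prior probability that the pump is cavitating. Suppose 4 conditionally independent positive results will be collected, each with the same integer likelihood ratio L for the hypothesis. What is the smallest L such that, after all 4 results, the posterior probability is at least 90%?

Prior odds = 0.0004/0.9996 = 1/2499.
Target odds = 0.9/0.1 = 9.
Need L⁴ ≥ 9 ÷ (1/2499) = 22491.
12⁴ = 20736 < 22491 ≤ 28561 = 13⁴, so L = 13.

13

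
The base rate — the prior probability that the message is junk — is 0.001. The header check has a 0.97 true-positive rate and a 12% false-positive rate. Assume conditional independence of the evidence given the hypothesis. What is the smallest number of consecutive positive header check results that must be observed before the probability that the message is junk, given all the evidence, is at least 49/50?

6

Prior odds = 0.001/0.999 = 1/999.
Likelihood ratio of a positive result = 0.97/0.12 = 97/12.
Target posterior odds = 0.98/0.02 = 49.
Need (1/999) × (97/12)ⁿ ≥ 49, i.e. (97/12)ⁿ ≥ 48951.
(97/12)⁵ ≈34510.6 falls short of 48951 but (97/12)⁶ ≈278961 reaches it, so n = 6.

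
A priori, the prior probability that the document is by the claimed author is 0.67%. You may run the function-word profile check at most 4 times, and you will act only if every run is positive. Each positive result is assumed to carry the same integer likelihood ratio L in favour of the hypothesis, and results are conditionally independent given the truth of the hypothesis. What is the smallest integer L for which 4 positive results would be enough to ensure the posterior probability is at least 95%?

Prior odds = 0.0067/0.9933 = 67/9933.
Target odds = 0.95/0.05 = 19.
Need L⁴ ≥ 19 ÷ (67/9933) = 188727/67.
7⁴ = 2401 < 188727/67 ≤ 4096 = 8⁴, so L = 8.

8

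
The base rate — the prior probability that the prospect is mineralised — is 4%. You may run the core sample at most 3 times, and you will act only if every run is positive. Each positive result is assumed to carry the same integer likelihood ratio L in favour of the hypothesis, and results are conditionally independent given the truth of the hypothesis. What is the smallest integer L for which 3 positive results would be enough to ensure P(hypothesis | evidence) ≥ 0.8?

Prior odds = 0.04/0.96 = 1/24.
Target odds = 0.8/0.2 = 4.
Need L³ ≥ 4 ÷ (1/24) = 96.
4³ = 64 < 96 ≤ 125 = 5³, so L = 5.

5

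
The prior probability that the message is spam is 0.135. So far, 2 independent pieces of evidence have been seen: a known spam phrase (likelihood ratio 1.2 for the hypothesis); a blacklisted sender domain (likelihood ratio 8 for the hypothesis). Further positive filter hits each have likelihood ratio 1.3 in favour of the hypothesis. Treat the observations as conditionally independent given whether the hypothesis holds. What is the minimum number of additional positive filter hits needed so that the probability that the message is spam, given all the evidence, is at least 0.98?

Prior odds = 0.135/0.865 = 27/173.
Combined Bayes factor of the evidence already in hand = 1.2 × 8 = 9.6.
Odds after that evidence = (27/173) × 9.6 = 1296/865.
Target odds = 0.98/0.02 = 49.
Need 1.3ⁿ ≥ 49 ÷ (1296/865) = 42385/1296.
1.3¹³ ≈30.2875 falls short of 42385/1296 but 1.3¹⁴ ≈39.3738 reaches it, so n = 14.

14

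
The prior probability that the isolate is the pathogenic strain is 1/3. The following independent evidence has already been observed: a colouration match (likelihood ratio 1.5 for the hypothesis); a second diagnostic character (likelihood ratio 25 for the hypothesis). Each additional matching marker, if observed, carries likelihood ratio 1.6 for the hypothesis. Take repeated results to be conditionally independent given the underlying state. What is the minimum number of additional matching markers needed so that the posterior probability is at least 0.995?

6

Prior odds = (1/3)/(2/3) = 0.5.
Combined Bayes factor of the evidence already in hand = 1.5 × 25 = 37.5.
Odds after that evidence = 0.5 × 37.5 = 18.75.
Target odds = 0.995/0.005 = 199.
Need 1.6ⁿ ≥ 199 ÷ 18.75 = 796/75.
1.6⁵ = 10.48576 falls short of 796/75 but 1.6⁶ = 262144/15625 reaches it, so n = 6.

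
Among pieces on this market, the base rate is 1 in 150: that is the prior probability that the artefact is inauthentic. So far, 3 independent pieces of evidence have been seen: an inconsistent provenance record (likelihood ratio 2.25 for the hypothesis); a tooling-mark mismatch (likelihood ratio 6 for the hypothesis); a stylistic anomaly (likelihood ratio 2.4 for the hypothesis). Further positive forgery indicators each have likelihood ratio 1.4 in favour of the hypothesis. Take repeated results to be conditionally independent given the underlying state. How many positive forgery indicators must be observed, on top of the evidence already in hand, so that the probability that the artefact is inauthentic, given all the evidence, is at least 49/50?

17

Prior odds = (1/150)/(149/150) = 1/149.
Combined Bayes factor of the evidence already in hand = 2.25 × 6 × 2.4 = 32.4.
Odds after that evidence = (1/149) × 32.4 = 162/745.
Target odds = 0.98/0.02 = 49.
Need 1.4ⁿ ≥ 49 ÷ (162/745) = 36505/162.
1.4¹⁶ ≈217.795 falls short of 36505/162 but 1.4¹⁷ ≈304.913 reaches it, so n = 17.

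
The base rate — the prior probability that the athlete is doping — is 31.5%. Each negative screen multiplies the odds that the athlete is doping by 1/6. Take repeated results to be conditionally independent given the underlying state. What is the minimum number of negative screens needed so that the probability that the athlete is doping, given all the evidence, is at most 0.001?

4

Prior odds = 0.315/0.685 = 63/137.
Likelihood ratio per negative screen = 1/6.
Target posterior odds = 0.001/0.999 = 1/999.
Require (1/6)ⁿ ≤ 1/999 ÷ (63/137) = 137/62937.
(1/6)³ = 1/216 is still above 137/62937 but (1/6)⁴ = 1/1296 is at or below it, so n = 4.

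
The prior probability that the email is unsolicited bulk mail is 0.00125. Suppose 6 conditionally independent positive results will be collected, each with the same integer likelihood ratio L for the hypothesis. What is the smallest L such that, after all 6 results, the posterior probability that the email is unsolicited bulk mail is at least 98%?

Prior odds = 0.00125/0.99875 = 1/799.
Target odds = 0.98/0.02 = 49.
Need L⁶ ≥ 49 ÷ (1/799) = 39151.
5⁶ = 15625 < 39151 ≤ 46656 = 6⁶, so L = 6.

6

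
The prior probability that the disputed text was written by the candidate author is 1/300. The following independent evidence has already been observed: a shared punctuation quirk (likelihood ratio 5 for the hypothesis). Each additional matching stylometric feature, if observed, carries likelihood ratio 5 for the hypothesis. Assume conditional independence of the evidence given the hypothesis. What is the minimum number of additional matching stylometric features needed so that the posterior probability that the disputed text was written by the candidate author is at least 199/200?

6

Prior odds = (1/300)/(299/300) = 1/299.
Bayes factor of the evidence already in hand = 5.
Odds after that evidence = (1/299) × 5 = 5/299.
Target odds = 0.995/0.005 = 199.
Need 5ⁿ ≥ 199 ÷ (5/299) = 11900.2.
5⁵ = 3125 falls short of 11900.2 but 5⁶ = 15625 reaches it, so n = 6.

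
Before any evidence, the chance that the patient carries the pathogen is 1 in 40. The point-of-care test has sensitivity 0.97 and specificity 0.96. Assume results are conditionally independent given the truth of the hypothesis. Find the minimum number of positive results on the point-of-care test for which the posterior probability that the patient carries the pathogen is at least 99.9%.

Prior odds: 0.025 ÷ 0.975 = 1/39.
False-positive rate = 1 − 0.96 = 0.04; likelihood ratio of a positive = 0.97/0.04 = 24.25.
Target posterior odds = 0.999/0.001 = 999.
Require 24.25ⁿ ≥ 999 ÷ (1/39) = 38961.
24.25³ = 912673/64 falls short of 38961 but 24.25⁴ = 88529281/256 reaches it, so n = 4.

4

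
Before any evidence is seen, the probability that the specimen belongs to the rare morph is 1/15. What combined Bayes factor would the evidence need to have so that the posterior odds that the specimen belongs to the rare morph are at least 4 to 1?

Prior odds = (1/15)/(14/15) = 1/14.
Target odds = 4.
Required Bayes factor = 4 ÷ (1/14) = 56.

56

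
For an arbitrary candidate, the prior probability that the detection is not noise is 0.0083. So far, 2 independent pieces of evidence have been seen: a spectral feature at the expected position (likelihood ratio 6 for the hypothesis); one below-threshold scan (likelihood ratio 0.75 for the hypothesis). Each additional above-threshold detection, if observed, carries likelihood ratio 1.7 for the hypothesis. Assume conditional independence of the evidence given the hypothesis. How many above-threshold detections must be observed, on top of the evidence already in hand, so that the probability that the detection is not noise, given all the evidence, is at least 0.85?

10

Prior odds = 0.0083/0.9917 = 83/9917.
Combined Bayes factor of the evidence already in hand = 6 × 0.75 = 4.5.
Odds after that evidence = (83/9917) × 4.5 = 747/19834.
Target odds = 0.85/0.15 = 17/3.
Need 1.7ⁿ ≥ 17/3 ÷ (747/19834) = 337178/2241.
1.7⁹ ≈118.588 falls short of 337178/2241 but 1.7¹⁰ ≈201.599 reaches it, so n = 10.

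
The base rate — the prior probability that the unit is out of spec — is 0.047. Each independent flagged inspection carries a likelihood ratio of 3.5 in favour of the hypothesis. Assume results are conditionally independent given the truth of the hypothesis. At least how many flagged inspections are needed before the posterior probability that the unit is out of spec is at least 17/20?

4

Prior odds: 0.047 ÷ 0.953 = 47/953.
Likelihood ratio per flagged inspection = 3.5.
Target odds: 0.85 ÷ 0.15 = 17/3.
Require 3.5ⁿ ≥ 17/3 ÷ (47/953) = 16201/141.
3.5³ = 42.875 falls short of 16201/141 but 3.5⁴ = 150.0625 reaches it, so n = 4.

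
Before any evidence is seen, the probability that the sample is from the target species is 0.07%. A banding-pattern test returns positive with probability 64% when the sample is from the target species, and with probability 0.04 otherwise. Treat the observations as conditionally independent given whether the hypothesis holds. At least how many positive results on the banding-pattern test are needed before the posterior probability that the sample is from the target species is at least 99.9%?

Prior odds: 0.0007 ÷ 0.9993 = 7/9993.
Likelihood ratio of a positive result = 0.64/0.04 = 16.
Target posterior odds = 0.999/0.001 = 999.
Need (7/9993) × 16ⁿ ≥ 999, i.e. 16ⁿ ≥ 9983007/7.
16⁵ = 1048576 falls short of 9983007/7 but 16⁶ = 16777216 reaches it, so n = 6.

6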